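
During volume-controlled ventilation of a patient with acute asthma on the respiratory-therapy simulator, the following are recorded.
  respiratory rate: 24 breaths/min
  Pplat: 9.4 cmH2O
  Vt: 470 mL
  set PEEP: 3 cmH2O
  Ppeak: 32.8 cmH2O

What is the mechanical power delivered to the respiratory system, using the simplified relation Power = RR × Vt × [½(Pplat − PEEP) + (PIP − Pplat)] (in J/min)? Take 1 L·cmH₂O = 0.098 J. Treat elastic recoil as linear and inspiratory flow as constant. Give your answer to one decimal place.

29.4

Per-breath work = Vt × [½(Pplat−PEEP) + (PIP−Pplat)] = 0.470 × [0.5×6.4 + 23.4] = 0.470 × 26.6 = 12.502 L·cmH2O.
Power = 24 × 12.502 = 300.05 L·cmH2O/min.
× 0.098 J/(L·cmH2O) → 29.405 J/min.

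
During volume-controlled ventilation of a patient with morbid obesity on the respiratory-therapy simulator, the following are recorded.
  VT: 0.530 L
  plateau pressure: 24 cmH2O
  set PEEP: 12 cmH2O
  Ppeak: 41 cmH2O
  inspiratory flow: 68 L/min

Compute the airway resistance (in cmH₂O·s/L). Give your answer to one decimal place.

Flow: 68 L/min ÷ 60 = 1.1333 L/s.
Raw = (PIP − Pplat) / flow = (41 − 24) / 1.1333 = 17.0 / 1.1333 = 15.0 cmH2O·s/L.

15.0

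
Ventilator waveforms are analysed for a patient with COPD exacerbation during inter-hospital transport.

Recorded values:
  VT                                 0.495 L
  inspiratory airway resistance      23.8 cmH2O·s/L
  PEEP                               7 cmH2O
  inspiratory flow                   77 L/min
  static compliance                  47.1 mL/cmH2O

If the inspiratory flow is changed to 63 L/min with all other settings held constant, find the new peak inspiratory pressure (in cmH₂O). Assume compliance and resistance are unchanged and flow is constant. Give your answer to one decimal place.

Flow: 77 L/min ÷ 60 = 1.2833 L/s.
New flow: 63 L/min ÷ 60 = 1.05 L/s.
PIP = Vt/C + R·V̇ + PEEP (constant-flow equation of motion).
Only the resistive term changes: ΔPIP = R × ΔV̇ = 23.8 × (1.05 − 1.2833) = 23.8 × -0.2333 = -5.553 cmH2O.
Original PIP = 495/47.1 + 23.8×1.2833 + 7 = 48.052 cmH2O; new PIP = 48.052 + (-5.553) = 42.499 cmH2O.

42.5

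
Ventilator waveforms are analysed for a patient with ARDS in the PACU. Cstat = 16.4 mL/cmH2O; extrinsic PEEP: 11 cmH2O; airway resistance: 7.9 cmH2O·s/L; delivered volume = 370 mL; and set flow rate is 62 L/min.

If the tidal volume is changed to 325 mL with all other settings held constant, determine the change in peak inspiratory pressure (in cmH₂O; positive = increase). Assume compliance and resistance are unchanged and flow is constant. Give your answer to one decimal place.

PIP = Vt/C + R·V̇ + PEEP (constant-flow equation of motion).
Only the elastic term changes: ΔPIP = ΔVt / C = (325 − 370) / 16.4 = -2.744 cmH2O.

-2.7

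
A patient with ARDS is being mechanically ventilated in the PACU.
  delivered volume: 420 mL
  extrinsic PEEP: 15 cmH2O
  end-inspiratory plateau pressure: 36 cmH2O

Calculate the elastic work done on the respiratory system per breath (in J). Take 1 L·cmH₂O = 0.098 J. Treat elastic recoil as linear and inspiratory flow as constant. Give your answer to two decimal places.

Elastic work ≈ ½ × (Pplat − PEEP) × Vt = 0.5 × (36 − 15) × 0.420 L = 0.5 × 21.0 × 0.420 = 4.41 L·cmH2O.
× 0.098 J/(L·cmH2O) → 0.4322 J.

0.43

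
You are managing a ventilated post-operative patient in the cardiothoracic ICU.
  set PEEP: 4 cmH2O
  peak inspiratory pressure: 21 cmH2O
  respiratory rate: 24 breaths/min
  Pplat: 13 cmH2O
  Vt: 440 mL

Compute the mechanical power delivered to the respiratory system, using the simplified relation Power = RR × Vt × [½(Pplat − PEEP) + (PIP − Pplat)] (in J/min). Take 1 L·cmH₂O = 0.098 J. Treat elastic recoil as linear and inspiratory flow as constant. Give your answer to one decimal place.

12.9

Per-breath work = Vt × [½(Pplat−PEEP) + (PIP−Pplat)] = 0.440 × [0.5×9.0 + 8.0] = 0.440 × 12.5 = 5.5 L·cmH2O.
Power = 24 × 5.5 = 132.0 L·cmH2O/min.
× 0.098 J/(L·cmH2O) → 12.936 J/min.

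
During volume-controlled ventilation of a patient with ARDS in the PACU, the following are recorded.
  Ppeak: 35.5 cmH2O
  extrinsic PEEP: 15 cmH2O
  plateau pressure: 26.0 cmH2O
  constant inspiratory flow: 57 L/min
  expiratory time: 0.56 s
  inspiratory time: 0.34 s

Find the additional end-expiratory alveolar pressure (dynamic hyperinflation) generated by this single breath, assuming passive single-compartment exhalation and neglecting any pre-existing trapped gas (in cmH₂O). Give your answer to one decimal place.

Flow: 57 L/min ÷ 60 = 0.95 L/s.
Vt = flow × Ti = 0.95 L/s × 0.34 s × 1000 mL/L = 323.0 mL.
R = (PIP − Pplat)/V̇ = (35.5 − 26.0) / 0.95 = 9.5/0.95 = 10.0 cmH2O·s/L.
C = Vt/(Pplat − PEEP) = 323.0 / (26.0 − 15) = 323.0/11.0 = 29.364 mL/cmH2O.
τ = R × C = 10.0 × 0.02936 L/cmH2O = 0.2936 s.
Fraction remaining = e^(−Te/τ) = e^(−0.56/0.2936) = 0.1485; trapped volume = 323.0 × 0.1485 = 47.966 mL.
Additional alveolar pressure from trapping ≈ V_trapped / C = 47.966 / 29.364 = 1.633 cmH2O.

1.6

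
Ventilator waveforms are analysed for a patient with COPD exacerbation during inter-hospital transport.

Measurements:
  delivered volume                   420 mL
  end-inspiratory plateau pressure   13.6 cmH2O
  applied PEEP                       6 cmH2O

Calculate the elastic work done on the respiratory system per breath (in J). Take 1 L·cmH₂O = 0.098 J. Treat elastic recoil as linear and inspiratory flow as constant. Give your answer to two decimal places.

Elastic work ≈ ½ × (Pplat − PEEP) × Vt = 0.5 × (13.6 − 6) × 0.420 L = 0.5 × 7.6 × 0.420 = 1.596 L·cmH2O.
× 0.098 J/(L·cmH2O) → 0.1564 J.

0.16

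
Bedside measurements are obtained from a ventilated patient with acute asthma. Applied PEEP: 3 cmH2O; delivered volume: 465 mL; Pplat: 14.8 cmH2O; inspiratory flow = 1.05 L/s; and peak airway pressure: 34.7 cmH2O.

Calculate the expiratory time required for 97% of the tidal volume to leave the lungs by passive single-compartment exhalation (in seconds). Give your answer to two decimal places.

2.62

R = (PIP − Pplat)/V̇ = (34.7 − 14.8) / 1.05 = 19.9/1.05 = 18.952 cmH2O·s/L.
C = Vt/(Pplat − PEEP) = 465.0 / (14.8 − 3) = 465.0/11.8 = 39.407 mL/cmH2O.
τ = R × C = 18.952 × 0.03941 L/cmH2O = 0.7469 s.
t = −τ·ln(1 − 0.97) = −0.7469·ln(0.03) = 2.619 s.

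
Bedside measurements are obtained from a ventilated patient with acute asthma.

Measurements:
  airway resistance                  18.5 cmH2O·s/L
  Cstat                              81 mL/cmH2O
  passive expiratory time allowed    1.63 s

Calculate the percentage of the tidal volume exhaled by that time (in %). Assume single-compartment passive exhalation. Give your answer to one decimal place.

τ = R × C = 18.5 × 81 mL/cmH2O = 18.5 × 0.081 L/cmH2O = 1.499 s.
Passive exhalation: V(t)/V₀ = e^(−t/τ) = e^(−1.63/1.499) = 0.3371.
Fraction exhaled = 1 − 0.3371 = 0.6629 → 66.29%.

66.3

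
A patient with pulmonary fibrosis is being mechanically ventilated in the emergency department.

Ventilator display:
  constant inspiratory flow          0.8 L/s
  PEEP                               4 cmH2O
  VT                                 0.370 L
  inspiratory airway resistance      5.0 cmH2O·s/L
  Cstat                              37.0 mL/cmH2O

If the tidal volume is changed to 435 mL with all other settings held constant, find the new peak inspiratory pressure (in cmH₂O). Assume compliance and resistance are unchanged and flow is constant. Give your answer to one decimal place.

19.8

PIP = Vt/C + R·V̇ + PEEP (constant-flow equation of motion).
Only the elastic term changes: ΔPIP = ΔVt / C = (435 − 370) / 37.0 = 1.757 cmH2O.
Original PIP = 370/37.0 + 5.0×0.8 + 4 = 18.0 cmH2O; new PIP = 18.0 + (1.757) = 19.757 cmH2O.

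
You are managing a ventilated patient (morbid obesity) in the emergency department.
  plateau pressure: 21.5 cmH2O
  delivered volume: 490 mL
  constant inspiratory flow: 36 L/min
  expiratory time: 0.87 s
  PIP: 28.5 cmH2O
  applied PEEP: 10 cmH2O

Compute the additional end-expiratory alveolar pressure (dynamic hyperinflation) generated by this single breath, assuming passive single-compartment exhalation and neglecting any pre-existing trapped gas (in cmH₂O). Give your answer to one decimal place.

2.0

Flow: 36 L/min ÷ 60 = 0.6 L/s.
R = (PIP − Pplat)/V̇ = (28.5 − 21.5) / 0.6 = 7.0/0.6 = 11.667 cmH2O·s/L.
C = Vt/(Pplat − PEEP) = 490.0 / (21.5 − 10) = 490.0/11.5 = 42.609 mL/cmH2O.
τ = R × C = 11.667 × 0.04261 L/cmH2O = 0.4971 s.
Fraction remaining = e^(−Te/τ) = e^(−0.87/0.4971) = 0.1737; trapped volume = 490.0 × 0.1737 = 85.113 mL.
Additional alveolar pressure from trapping ≈ V_trapped / C = 85.113 / 42.609 = 1.998 cmH2O.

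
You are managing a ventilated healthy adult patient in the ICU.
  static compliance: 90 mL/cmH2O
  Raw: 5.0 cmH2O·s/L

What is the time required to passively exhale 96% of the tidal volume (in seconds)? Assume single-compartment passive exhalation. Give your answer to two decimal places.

1.45

τ = R × C = 5.0 × 90 mL/cmH2O = 5.0 × 0.090 L/cmH2O = 0.45 s.
Exhaled fraction f = 1 − e^(−t/τ) → t = −τ·ln(1 − f) = −0.45·ln(0.04) = 1.448 s.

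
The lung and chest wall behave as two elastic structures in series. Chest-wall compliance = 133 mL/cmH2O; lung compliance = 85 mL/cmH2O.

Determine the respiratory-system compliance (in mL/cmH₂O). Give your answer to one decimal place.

51.9

Lung and chest wall are elastances in series: 1/Crs = 1/CL + 1/Ccw.
1/Crs = 1/85 + 1/133 = 0.01928.
Crs = 51.867 mL/cmH2O.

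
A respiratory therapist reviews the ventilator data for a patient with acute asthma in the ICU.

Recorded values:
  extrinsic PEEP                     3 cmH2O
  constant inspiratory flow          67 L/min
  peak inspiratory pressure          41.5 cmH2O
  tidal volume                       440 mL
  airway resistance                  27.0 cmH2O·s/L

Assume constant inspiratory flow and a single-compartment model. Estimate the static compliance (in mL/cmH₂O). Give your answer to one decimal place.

52.7

Flow: 67 L/min ÷ 60 = 1.1167 L/s.
Equation of motion (constant flow): PIP = Vt/C + R·V̇ + PEEP.
Vt/C = PIP − R·V̇ − PEEP = 41.5 − 27.0×1.1167 − 3 = 41.5 − 30.151 − 3 = 8.349 cmH2O.
C = Vt / 8.349 = 440 / 8.349 = 52.701 mL/cmH2O.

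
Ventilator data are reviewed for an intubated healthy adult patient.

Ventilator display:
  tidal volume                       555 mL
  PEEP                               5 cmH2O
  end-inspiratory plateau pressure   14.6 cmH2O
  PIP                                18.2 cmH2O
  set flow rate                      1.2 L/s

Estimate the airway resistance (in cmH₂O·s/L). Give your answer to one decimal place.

Raw = (PIP − Pplat) / flow = (18.2 − 14.6) / 1.2 = 3.6 / 1.2 = 3.0 cmH2O·s/L.

3.0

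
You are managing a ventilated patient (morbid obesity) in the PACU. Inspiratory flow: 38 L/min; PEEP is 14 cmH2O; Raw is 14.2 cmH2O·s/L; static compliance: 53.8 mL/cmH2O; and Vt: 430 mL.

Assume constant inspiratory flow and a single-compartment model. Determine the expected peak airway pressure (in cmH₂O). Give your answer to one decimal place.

Flow: 38 L/min ÷ 60 = 0.6333 L/s.
Equation of motion (constant flow): PIP = Vt/C + R·V̇ + PEEP.
PIP = 430/53.8 + 14.2×0.6333 + 14 = 7.993 + 8.993 + 14 = 30.986 cmH2O.

31.0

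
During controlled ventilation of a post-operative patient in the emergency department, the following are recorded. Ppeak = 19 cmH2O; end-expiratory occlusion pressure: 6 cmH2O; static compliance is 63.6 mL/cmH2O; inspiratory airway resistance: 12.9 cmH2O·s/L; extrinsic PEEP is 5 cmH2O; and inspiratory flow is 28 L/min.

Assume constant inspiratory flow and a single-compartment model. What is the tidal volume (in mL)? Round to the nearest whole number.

444

Flow: 28 L/min ÷ 60 = 0.4667 L/s.
Total PEEP = 6 cmH2O (set 5 + intrinsic 1); this is the baseline alveolar pressure.
Equation of motion (constant flow): PIP = Vt/C + R·V̇ + PEEP.
Vt/C = PIP − R·V̇ − PEEP = 19 − 6.02 − 6 = 6.98 cmH2O.
Vt = C × 6.98 = 63.6 × 6.98 = 443.93 mL.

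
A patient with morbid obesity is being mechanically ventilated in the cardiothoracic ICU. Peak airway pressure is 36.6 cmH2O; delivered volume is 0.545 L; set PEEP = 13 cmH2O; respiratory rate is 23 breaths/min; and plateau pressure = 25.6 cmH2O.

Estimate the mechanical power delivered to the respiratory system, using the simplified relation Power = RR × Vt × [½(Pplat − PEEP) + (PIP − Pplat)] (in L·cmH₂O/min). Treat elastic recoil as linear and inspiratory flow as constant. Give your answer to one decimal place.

Per-breath work = Vt × [½(Pplat−PEEP) + (PIP−Pplat)] = 0.545 × [0.5×12.6 + 11.0] = 0.545 × 17.3 = 9.429 L·cmH2O.
Power = 23 × 9.429 = 216.87 L·cmH2O/min.

216.9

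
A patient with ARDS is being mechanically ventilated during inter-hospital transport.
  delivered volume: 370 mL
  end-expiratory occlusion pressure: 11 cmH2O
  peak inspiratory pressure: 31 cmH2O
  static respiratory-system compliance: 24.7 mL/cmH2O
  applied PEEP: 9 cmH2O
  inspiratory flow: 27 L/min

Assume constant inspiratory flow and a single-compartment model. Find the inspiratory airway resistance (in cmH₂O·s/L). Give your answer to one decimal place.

11.2

Flow: 27 L/min ÷ 60 = 0.45 L/s.
Total PEEP = 11 cmH2O (set 9 + intrinsic 2); this is the baseline alveolar pressure.
Equation of motion (constant flow): PIP = Vt/C + R·V̇ + PEEP.
R·V̇ = PIP − Vt/C − PEEP = 31 − 370/24.7 − 11 = 31 − 14.98 − 11 = 5.02 cmH2O.
R = 5.02 / 0.45 = 11.156 cmH2O·s/L.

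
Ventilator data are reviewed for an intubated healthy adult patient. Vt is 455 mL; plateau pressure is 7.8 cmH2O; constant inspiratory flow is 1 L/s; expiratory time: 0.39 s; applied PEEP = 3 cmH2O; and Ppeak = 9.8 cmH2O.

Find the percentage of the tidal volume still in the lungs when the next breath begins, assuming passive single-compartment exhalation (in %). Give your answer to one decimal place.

12.8

R = (PIP − Pplat)/V̇ = (9.8 − 7.8) / 1 = 2.0/1 = 2.0 cmH2O·s/L.
C = Vt/(Pplat − PEEP) = 455.0 / (7.8 − 3) = 455.0/4.8 = 94.792 mL/cmH2O.
τ = R × C = 2.0 × 0.09479 L/cmH2O = 0.1896 s.
Fraction remaining at end-expiration = e^(−Te/τ) = e^(−0.39/0.1896) = 0.1278 → 12.78%.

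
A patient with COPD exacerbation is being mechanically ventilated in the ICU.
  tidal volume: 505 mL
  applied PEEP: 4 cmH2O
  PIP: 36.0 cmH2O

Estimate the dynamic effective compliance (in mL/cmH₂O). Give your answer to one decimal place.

Dynamic compliance = Vt / (PIP − PEEP) = 505 / (36.0 − 4) = 505 / 32.0 = 15.781 mL/cmH2O.

15.8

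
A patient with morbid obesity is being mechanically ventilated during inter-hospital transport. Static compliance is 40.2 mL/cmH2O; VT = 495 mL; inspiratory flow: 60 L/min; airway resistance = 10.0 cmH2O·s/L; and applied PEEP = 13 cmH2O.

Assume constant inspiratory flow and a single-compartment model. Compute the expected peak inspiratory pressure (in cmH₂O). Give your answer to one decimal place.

35.3

Flow: 60 L/min ÷ 60 = 1 L/s.
Equation of motion (constant flow): PIP = Vt/C + R·V̇ + PEEP.
PIP = 495/40.2 + 10.0×1 + 13 = 12.313 + 10.0 + 13 = 35.313 cmH2O.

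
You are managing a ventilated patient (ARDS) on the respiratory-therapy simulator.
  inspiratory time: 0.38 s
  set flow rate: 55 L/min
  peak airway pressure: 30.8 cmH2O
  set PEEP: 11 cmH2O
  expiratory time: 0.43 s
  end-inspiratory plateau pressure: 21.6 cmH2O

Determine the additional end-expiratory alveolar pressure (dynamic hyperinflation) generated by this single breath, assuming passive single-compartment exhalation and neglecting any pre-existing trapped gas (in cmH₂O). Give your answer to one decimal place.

Flow: 55 L/min ÷ 60 = 0.9167 L/s.
Vt = flow × Ti = 0.9167 L/s × 0.38 s × 1000 mL/L = 348.35 mL.
R = (PIP − Pplat)/V̇ = (30.8 − 21.6) / 0.9167 = 9.2/0.9167 = 10.036 cmH2O·s/L.
C = Vt/(Pplat − PEEP) = 348.35 / (21.6 − 11) = 348.35/10.6 = 32.863 mL/cmH2O.
τ = R × C = 10.036 × 0.03286 L/cmH2O = 0.3298 s.
Fraction remaining = e^(−Te/τ) = e^(−0.43/0.3298) = 0.2715; trapped volume = 348.35 × 0.2715 = 94.577 mL.
Additional alveolar pressure from trapping ≈ V_trapped / C = 94.577 / 32.863 = 2.878 cmH2O.

2.9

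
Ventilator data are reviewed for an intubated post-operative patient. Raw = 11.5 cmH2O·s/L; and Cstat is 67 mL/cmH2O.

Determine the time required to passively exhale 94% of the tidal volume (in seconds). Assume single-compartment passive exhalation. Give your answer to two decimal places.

2.17

τ = R × C = 11.5 × 67 mL/cmH2O = 11.5 × 0.067 L/cmH2O = 0.7705 s.
Exhaled fraction f = 1 − e^(−t/τ) → t = −τ·ln(1 − f) = −0.7705·ln(0.06) = 2.168 s.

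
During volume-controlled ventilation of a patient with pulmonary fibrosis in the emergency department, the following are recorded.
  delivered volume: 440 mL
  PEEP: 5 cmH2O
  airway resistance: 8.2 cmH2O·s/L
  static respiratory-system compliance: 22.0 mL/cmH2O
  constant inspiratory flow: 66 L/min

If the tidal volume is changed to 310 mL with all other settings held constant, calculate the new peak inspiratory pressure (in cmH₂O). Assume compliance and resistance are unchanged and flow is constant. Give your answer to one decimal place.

Flow: 66 L/min ÷ 60 = 1.1 L/s.
PIP = Vt/C + R·V̇ + PEEP (constant-flow equation of motion).
Only the elastic term changes: ΔPIP = ΔVt / C = (310 − 440) / 22.0 = -5.909 cmH2O.
Original PIP = 440/22.0 + 8.2×1.1 + 5 = 34.02 cmH2O; new PIP = 34.02 + (-5.909) = 28.111 cmH2O.

28.1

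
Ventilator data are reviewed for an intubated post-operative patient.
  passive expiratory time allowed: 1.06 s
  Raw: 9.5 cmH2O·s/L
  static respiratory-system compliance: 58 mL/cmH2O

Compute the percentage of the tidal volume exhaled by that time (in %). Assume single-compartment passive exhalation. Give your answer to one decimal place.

τ = R × C = 9.5 × 58 mL/cmH2O = 9.5 × 0.058 L/cmH2O = 0.551 s.
Passive exhalation: V(t)/V₀ = e^(−t/τ) = e^(−1.06/0.551) = 0.1461.
Fraction exhaled = 1 − 0.1461 = 0.8539 → 85.39%.

85.4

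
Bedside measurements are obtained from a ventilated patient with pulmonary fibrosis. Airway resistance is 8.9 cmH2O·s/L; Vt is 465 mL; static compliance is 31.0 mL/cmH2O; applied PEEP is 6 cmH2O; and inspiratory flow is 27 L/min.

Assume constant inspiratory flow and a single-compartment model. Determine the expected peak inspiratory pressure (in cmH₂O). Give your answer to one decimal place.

Flow: 27 L/min ÷ 60 = 0.45 L/s.
Equation of motion (constant flow): PIP = Vt/C + R·V̇ + PEEP.
PIP = 465/31.0 + 8.9×0.45 + 6 = 15.0 + 4.005 + 6 = 25.005 cmH2O.

25.0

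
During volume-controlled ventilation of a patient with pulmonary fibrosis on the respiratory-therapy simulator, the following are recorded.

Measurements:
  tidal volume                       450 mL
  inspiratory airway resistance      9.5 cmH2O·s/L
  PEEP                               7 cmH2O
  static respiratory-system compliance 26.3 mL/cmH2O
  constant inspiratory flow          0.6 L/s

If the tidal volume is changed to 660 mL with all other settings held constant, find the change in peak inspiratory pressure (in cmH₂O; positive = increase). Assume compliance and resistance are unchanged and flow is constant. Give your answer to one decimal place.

8.0

PIP = Vt/C + R·V̇ + PEEP (constant-flow equation of motion).
Only the elastic term changes: ΔPIP = ΔVt / C = (660 − 450) / 26.3 = 7.985 cmH2O.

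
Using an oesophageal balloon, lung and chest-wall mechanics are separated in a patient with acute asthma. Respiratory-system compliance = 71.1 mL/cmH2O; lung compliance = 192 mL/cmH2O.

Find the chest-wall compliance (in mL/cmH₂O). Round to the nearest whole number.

113

1/Ccw = 1/Crs − 1/CL.
1/Ccw = 1/71.1 − 1/192 = 0.008856.
Ccw = 112.92 mL/cmH2O.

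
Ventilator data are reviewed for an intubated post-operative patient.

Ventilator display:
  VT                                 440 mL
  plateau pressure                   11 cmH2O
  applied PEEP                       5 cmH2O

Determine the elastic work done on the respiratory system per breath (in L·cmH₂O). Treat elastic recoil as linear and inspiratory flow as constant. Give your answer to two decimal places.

1.32

Elastic work ≈ ½ × (Pplat − PEEP) × Vt = 0.5 × (11 − 5) × 0.440 L = 0.5 × 6.0 × 0.440 = 1.32 L·cmH2O.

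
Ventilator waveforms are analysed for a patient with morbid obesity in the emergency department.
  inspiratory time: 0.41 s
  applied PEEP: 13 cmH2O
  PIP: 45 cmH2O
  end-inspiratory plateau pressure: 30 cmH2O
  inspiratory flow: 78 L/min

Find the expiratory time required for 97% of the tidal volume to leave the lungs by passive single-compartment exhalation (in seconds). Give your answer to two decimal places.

1.27

Flow: 78 L/min ÷ 60 = 1.3 L/s.
Vt = flow × Ti = 1.3 L/s × 0.41 s × 1000 mL/L = 533.0 mL.
R = (PIP − Pplat)/V̇ = (45 − 30) / 1.3 = 15.0/1.3 = 11.538 cmH2O·s/L.
C = Vt/(Pplat − PEEP) = 533.0 / (30 − 13) = 533.0/17.0 = 31.353 mL/cmH2O.
τ = R × C = 11.538 × 0.03135 L/cmH2O = 0.3617 s.
t = −τ·ln(1 − 0.97) = −0.3617·ln(0.03) = 1.268 s.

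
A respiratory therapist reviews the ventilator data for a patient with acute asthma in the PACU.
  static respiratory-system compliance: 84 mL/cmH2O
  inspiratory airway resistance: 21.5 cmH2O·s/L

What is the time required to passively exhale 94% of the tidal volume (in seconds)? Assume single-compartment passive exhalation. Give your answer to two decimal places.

τ = R × C = 21.5 × 84 mL/cmH2O = 21.5 × 0.084 L/cmH2O = 1.806 s.
Exhaled fraction f = 1 − e^(−t/τ) → t = −τ·ln(1 − f) = −1.806·ln(0.06) = 5.081 s.

5.08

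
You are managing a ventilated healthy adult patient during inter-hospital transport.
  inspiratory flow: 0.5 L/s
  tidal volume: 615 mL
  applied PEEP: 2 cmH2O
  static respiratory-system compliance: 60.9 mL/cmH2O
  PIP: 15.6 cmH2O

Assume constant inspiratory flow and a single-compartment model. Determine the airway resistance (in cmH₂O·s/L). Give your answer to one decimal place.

7.0

Equation of motion (constant flow): PIP = Vt/C + R·V̇ + PEEP.
R·V̇ = PIP − Vt/C − PEEP = 15.6 − 615/60.9 − 2 = 15.6 − 10.099 − 2 = 3.501 cmH2O.
R = 3.501 / 0.5 = 7.002 cmH2O·s/L.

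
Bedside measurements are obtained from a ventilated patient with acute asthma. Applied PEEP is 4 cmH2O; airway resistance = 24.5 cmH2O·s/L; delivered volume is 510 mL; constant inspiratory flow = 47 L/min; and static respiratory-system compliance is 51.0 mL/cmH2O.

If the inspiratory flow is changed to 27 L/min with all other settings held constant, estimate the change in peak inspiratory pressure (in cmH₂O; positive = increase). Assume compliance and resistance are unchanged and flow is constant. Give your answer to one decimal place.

Flow: 47 L/min ÷ 60 = 0.7833 L/s.
New flow: 27 L/min ÷ 60 = 0.45 L/s.
PIP = Vt/C + R·V̇ + PEEP (constant-flow equation of motion).
Only the resistive term changes: ΔPIP = R × ΔV̇ = 24.5 × (0.45 − 0.7833) = 24.5 × -0.3333 = -8.166 cmH2O.

-8.2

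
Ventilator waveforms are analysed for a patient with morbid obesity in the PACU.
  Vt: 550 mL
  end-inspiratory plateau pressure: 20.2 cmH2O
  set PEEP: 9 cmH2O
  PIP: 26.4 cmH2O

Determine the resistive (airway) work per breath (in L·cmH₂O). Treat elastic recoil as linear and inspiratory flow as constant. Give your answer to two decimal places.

With constant inspiratory flow the resistive pressure is constant at PIP − Pplat = 26.4 − 20.2 = 6.2 cmH2O, so resistive work = 6.2 × 0.550 = 3.41 L·cmH2O.

3.41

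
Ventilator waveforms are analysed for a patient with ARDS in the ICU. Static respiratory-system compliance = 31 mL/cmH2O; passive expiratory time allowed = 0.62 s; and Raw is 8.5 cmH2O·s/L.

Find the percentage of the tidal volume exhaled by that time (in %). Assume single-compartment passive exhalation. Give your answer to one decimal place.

τ = R × C = 8.5 × 31 mL/cmH2O = 8.5 × 0.031 L/cmH2O = 0.2635 s.
Passive exhalation: V(t)/V₀ = e^(−t/τ) = e^(−0.62/0.2635) = 0.09509.
Fraction exhaled = 1 − 0.09509 = 0.9049 → 90.49%.

90.5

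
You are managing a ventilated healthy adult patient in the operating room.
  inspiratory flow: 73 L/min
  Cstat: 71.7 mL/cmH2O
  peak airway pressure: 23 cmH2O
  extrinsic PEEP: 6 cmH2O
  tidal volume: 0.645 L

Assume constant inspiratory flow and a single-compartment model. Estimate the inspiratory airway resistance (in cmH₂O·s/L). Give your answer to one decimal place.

Flow: 73 L/min ÷ 60 = 1.2167 L/s.
Equation of motion (constant flow): PIP = Vt/C + R·V̇ + PEEP.
R·V̇ = PIP − Vt/C − PEEP = 23 − 645/71.7 − 6 = 23 − 8.996 − 6 = 8.004 cmH2O.
R = 8.004 / 1.2167 = 6.578 cmH2O·s/L.

6.6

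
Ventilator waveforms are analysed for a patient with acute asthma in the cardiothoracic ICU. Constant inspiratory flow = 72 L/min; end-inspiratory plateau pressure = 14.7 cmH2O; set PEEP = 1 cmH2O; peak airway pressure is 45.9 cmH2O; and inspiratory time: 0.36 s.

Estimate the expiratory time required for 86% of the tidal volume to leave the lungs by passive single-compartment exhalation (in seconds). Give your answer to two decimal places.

Flow: 72 L/min ÷ 60 = 1.2 L/s.
Vt = flow × Ti = 1.2 L/s × 0.36 s × 1000 mL/L = 432.0 mL.
R = (PIP − Pplat)/V̇ = (45.9 − 14.7) / 1.2 = 31.2/1.2 = 26.0 cmH2O·s/L.
C = Vt/(Pplat − PEEP) = 432.0 / (14.7 − 1) = 432.0/13.7 = 31.533 mL/cmH2O.
τ = R × C = 26.0 × 0.03153 L/cmH2O = 0.8198 s.
t = −τ·ln(1 − 0.86) = −0.8198·ln(0.14) = 1.612 s.

1.61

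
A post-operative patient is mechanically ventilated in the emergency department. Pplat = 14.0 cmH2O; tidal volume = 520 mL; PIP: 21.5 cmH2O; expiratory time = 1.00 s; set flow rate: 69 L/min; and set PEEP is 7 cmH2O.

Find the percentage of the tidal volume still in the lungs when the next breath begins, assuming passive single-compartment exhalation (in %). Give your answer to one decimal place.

Flow: 69 L/min ÷ 60 = 1.15 L/s.
R = (PIP − Pplat)/V̇ = (21.5 − 14.0) / 1.15 = 7.5/1.15 = 6.522 cmH2O·s/L.
C = Vt/(Pplat − PEEP) = 520.0 / (14.0 − 7) = 520.0/7.0 = 74.286 mL/cmH2O.
τ = R × C = 6.522 × 0.07429 L/cmH2O = 0.4845 s.
Fraction remaining at end-expiration = e^(−Te/τ) = e^(−1.00/0.4845) = 0.1269 → 12.69%.

12.7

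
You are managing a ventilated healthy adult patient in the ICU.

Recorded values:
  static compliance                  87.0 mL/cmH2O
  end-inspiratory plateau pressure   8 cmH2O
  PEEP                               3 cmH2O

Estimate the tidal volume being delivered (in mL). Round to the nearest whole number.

Vt = Cstat × (Pplat − PEEP) = 87.0 × (8 − 3) = 87.0 × 5.0 = 435.0 mL.

435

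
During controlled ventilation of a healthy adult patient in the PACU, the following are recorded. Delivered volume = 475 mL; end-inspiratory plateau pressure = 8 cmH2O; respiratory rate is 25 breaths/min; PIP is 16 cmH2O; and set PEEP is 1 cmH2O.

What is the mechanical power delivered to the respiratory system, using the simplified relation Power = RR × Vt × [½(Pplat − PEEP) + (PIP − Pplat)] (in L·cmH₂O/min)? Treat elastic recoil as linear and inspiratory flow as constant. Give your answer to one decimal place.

136.6

Per-breath work = Vt × [½(Pplat−PEEP) + (PIP−Pplat)] = 0.475 × [0.5×7.0 + 8.0] = 0.475 × 11.5 = 5.463 L·cmH2O.
Power = 25 × 5.463 = 136.58 L·cmH2O/min.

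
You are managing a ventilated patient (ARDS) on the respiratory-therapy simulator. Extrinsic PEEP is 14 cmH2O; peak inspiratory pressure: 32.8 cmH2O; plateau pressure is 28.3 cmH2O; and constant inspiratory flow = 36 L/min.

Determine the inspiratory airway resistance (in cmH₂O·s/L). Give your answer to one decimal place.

Flow: 36 L/min ÷ 60 = 0.6 L/s.
Raw = (PIP − Pplat) / flow = (32.8 − 28.3) / 0.6 = 4.5 / 0.6 = 7.5 cmH2O·s/L.

7.5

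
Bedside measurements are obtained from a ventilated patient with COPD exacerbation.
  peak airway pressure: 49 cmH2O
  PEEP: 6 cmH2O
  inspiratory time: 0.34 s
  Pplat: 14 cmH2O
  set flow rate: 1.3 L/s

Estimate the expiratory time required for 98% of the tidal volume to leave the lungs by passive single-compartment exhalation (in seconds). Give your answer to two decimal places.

5.82

Vt = flow × Ti = 1.3 L/s × 0.34 s × 1000 mL/L = 442.0 mL.
R = (PIP − Pplat)/V̇ = (49 − 14) / 1.3 = 35.0/1.3 = 26.923 cmH2O·s/L.
C = Vt/(Pplat − PEEP) = 442.0 / (14 − 6) = 442.0/8.0 = 55.25 mL/cmH2O.
τ = R × C = 26.923 × 0.05525 L/cmH2O = 1.487 s.
t = −τ·ln(1 − 0.98) = −1.487·ln(0.02) = 5.817 s.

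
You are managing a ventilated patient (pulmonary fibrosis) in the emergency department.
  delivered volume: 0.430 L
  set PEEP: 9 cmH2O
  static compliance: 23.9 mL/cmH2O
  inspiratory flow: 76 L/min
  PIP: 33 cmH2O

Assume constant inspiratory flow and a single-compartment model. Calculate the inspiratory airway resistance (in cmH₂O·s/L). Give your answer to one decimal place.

4.7

Flow: 76 L/min ÷ 60 = 1.2667 L/s.
Equation of motion (constant flow): PIP = Vt/C + R·V̇ + PEEP.
R·V̇ = PIP − Vt/C − PEEP = 33 − 430/23.9 − 9 = 33 − 17.992 − 9 = 6.008 cmH2O.
R = 6.008 / 1.2667 = 4.743 cmH2O·s/L.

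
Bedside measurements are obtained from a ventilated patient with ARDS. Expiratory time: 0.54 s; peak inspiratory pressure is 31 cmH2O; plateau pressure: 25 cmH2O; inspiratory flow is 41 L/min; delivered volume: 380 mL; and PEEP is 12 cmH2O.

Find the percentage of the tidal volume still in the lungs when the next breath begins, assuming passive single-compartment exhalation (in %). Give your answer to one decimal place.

Flow: 41 L/min ÷ 60 = 0.6833 L/s.
R = (PIP − Pplat)/V̇ = (31 − 25) / 0.6833 = 6.0/0.6833 = 8.781 cmH2O·s/L.
C = Vt/(Pplat − PEEP) = 380.0 / (25 − 12) = 380.0/13.0 = 29.231 mL/cmH2O.
τ = R × C = 8.781 × 0.02923 L/cmH2O = 0.2567 s.
Fraction remaining at end-expiration = e^(−Te/τ) = e^(−0.54/0.2567) = 0.122 → 12.2%.

12.2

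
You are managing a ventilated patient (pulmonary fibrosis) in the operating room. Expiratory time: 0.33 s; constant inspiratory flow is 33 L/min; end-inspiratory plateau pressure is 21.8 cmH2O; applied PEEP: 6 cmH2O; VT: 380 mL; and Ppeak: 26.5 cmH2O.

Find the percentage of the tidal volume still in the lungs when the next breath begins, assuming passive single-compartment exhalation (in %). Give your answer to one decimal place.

20.1

Flow: 33 L/min ÷ 60 = 0.55 L/s.
R = (PIP − Pplat)/V̇ = (26.5 − 21.8) / 0.55 = 4.7/0.55 = 8.545 cmH2O·s/L.
C = Vt/(Pplat − PEEP) = 380.0 / (21.8 − 6) = 380.0/15.8 = 24.051 mL/cmH2O.
τ = R × C = 8.545 × 0.02405 L/cmH2O = 0.2055 s.
Fraction remaining at end-expiration = e^(−Te/τ) = e^(−0.33/0.2055) = 0.2007 → 20.07%.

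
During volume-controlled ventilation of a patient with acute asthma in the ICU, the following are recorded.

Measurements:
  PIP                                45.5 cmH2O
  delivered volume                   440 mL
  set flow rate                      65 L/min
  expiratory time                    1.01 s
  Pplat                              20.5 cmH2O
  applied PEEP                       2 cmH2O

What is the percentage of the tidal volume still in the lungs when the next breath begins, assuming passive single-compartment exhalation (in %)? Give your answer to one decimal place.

Flow: 65 L/min ÷ 60 = 1.0833 L/s.
R = (PIP − Pplat)/V̇ = (45.5 − 20.5) / 1.0833 = 25.0/1.0833 = 23.078 cmH2O·s/L.
C = Vt/(Pplat − PEEP) = 440.0 / (20.5 − 2) = 440.0/18.5 = 23.784 mL/cmH2O.
τ = R × C = 23.078 × 0.02378 L/cmH2O = 0.5488 s.
Fraction remaining at end-expiration = e^(−Te/τ) = e^(−1.01/0.5488) = 0.1588 → 15.88%.

15.9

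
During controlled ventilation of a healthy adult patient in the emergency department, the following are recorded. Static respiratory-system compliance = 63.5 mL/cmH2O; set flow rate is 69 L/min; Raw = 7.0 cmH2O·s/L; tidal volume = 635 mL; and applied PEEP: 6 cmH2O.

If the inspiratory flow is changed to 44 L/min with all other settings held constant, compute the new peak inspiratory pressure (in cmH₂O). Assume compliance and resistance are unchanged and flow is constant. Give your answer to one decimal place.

Flow: 69 L/min ÷ 60 = 1.15 L/s.
New flow: 44 L/min ÷ 60 = 0.7333 L/s.
PIP = Vt/C + R·V̇ + PEEP (constant-flow equation of motion).
Only the resistive term changes: ΔPIP = R × ΔV̇ = 7.0 × (0.7333 − 1.15) = 7.0 × -0.4167 = -2.917 cmH2O.
Original PIP = 635/63.5 + 7.0×1.15 + 6 = 24.05 cmH2O; new PIP = 24.05 + (-2.917) = 21.133 cmH2O.

21.1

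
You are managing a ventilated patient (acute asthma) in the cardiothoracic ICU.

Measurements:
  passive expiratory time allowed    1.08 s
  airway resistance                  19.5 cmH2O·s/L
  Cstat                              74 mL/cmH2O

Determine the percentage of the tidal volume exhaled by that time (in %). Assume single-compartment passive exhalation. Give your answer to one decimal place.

τ = R × C = 19.5 × 74 mL/cmH2O = 19.5 × 0.074 L/cmH2O = 1.443 s.
Passive exhalation: V(t)/V₀ = e^(−t/τ) = e^(−1.08/1.443) = 0.4731.
Fraction exhaled = 1 − 0.4731 = 0.5269 → 52.69%.

52.7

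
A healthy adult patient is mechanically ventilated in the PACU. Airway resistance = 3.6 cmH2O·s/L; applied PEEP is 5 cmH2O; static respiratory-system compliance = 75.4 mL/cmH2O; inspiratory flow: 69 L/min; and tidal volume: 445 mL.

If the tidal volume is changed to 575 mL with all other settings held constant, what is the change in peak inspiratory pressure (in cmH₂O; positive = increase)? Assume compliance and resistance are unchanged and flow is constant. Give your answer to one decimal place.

PIP = Vt/C + R·V̇ + PEEP (constant-flow equation of motion).
Only the elastic term changes: ΔPIP = ΔVt / C = (575 − 445) / 75.4 = 1.724 cmH2O.

1.7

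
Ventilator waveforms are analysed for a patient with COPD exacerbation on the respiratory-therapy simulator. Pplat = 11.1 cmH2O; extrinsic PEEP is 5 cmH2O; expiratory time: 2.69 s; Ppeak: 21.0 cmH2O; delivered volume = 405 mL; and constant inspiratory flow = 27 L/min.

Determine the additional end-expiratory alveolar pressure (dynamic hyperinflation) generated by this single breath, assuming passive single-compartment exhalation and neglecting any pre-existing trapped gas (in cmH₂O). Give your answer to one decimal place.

1.0

Flow: 27 L/min ÷ 60 = 0.45 L/s.
R = (PIP − Pplat)/V̇ = (21.0 − 11.1) / 0.45 = 9.9/0.45 = 22.0 cmH2O·s/L.
C = Vt/(Pplat − PEEP) = 405.0 / (11.1 − 5) = 405.0/6.1 = 66.393 mL/cmH2O.
τ = R × C = 22.0 × 0.06639 L/cmH2O = 1.461 s.
Fraction remaining = e^(−Te/τ) = e^(−2.69/1.461) = 0.1586; trapped volume = 405.0 × 0.1586 = 64.233 mL.
Additional alveolar pressure from trapping ≈ V_trapped / C = 64.233 / 66.393 = 0.9675 cmH2O.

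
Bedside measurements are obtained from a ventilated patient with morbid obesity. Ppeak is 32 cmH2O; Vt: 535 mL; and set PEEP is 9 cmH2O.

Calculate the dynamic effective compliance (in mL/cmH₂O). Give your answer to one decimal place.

Dynamic compliance = Vt / (PIP − PEEP) = 535 / (32 − 9) = 535 / 23.0 = 23.261 mL/cmH2O.

23.3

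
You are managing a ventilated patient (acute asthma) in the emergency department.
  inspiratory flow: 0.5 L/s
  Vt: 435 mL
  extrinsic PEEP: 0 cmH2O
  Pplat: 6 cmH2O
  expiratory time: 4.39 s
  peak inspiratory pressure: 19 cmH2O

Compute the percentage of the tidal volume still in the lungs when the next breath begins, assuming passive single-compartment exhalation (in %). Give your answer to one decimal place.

R = (PIP − Pplat)/V̇ = (19 − 6) / 0.5 = 13.0/0.5 = 26.0 cmH2O·s/L.
C = Vt/(Pplat − PEEP) = 435.0 / (6 − 0) = 435.0/6.0 = 72.5 mL/cmH2O.
τ = R × C = 26.0 × 0.0725 L/cmH2O = 1.885 s.
Fraction remaining at end-expiration = e^(−Te/τ) = e^(−4.39/1.885) = 0.0974 → 9.74%.

9.7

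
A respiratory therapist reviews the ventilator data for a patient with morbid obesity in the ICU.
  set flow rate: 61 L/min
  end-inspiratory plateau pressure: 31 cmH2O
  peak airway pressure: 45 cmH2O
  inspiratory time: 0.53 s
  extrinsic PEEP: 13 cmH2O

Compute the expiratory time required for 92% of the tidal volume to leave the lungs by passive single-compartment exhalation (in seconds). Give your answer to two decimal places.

Flow: 61 L/min ÷ 60 = 1.0167 L/s.
Vt = flow × Ti = 1.0167 L/s × 0.53 s × 1000 mL/L = 538.85 mL.
R = (PIP − Pplat)/V̇ = (45 − 31) / 1.0167 = 14.0/1.0167 = 13.77 cmH2O·s/L.
C = Vt/(Pplat − PEEP) = 538.85 / (31 − 13) = 538.85/18.0 = 29.936 mL/cmH2O.
τ = R × C = 13.77 × 0.02994 L/cmH2O = 0.4123 s.
t = −τ·ln(1 − 0.92) = −0.4123·ln(0.08) = 1.041 s.

1.04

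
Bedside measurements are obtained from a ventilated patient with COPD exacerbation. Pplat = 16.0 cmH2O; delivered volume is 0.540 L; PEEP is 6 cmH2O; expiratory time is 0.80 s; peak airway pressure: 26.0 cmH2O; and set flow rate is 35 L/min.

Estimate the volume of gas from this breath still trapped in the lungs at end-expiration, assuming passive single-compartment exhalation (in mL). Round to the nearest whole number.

Flow: 35 L/min ÷ 60 = 0.5833 L/s.
R = (PIP − Pplat)/V̇ = (26.0 − 16.0) / 0.5833 = 10.0/0.5833 = 17.144 cmH2O·s/L.
C = Vt/(Pplat − PEEP) = 540.0 / (16.0 − 6) = 540.0/10.0 = 54.0 mL/cmH2O.
τ = R × C = 17.144 × 0.054 L/cmH2O = 0.9258 s.
Fraction remaining = e^(−Te/τ) = e^(−0.80/0.9258) = 0.4214.
Trapped volume = 540.0 × 0.4214 = 227.56 mL.

228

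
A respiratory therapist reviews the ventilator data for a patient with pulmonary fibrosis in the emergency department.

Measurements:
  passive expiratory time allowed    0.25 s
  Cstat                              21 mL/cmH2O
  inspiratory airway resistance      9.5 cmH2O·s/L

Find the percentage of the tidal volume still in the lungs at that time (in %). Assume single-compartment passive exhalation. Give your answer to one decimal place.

28.6

τ = R × C = 9.5 × 21 mL/cmH2O = 9.5 × 0.021 L/cmH2O = 0.1995 s.
Passive exhalation: V(t)/V₀ = e^(−t/τ) = e^(−0.25/0.1995) = 0.2856.
Fraction remaining = 0.2856 → 28.56%.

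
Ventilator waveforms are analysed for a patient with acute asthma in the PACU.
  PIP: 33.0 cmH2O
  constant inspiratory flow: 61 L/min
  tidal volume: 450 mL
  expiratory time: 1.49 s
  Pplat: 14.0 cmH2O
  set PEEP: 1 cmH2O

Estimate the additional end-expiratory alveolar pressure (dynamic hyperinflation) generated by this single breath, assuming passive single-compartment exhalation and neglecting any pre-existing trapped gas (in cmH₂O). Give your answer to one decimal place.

1.3

Flow: 61 L/min ÷ 60 = 1.0167 L/s.
R = (PIP − Pplat)/V̇ = (33.0 − 14.0) / 1.0167 = 19.0/1.0167 = 18.688 cmH2O·s/L.
C = Vt/(Pplat − PEEP) = 450.0 / (14.0 − 1) = 450.0/13.0 = 34.615 mL/cmH2O.
τ = R × C = 18.688 × 0.03462 L/cmH2O = 0.647 s.
Fraction remaining = e^(−Te/τ) = e^(−1.49/0.647) = 0.09996; trapped volume = 450.0 × 0.09996 = 44.982 mL.
Additional alveolar pressure from trapping ≈ V_trapped / C = 44.982 / 34.615 = 1.299 cmH2O.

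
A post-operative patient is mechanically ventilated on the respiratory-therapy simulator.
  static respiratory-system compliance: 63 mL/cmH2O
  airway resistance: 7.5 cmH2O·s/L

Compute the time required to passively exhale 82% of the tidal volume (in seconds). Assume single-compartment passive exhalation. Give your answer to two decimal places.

0.81

τ = R × C = 7.5 × 63 mL/cmH2O = 7.5 × 0.063 L/cmH2O = 0.4725 s.
Exhaled fraction f = 1 − e^(−t/τ) → t = −τ·ln(1 − f) = −0.4725·ln(0.18) = 0.8102 s.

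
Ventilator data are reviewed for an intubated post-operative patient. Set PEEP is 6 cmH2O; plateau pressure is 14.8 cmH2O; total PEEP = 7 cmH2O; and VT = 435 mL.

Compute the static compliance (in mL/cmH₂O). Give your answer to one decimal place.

55.8

End-expiratory occlusion gives total PEEP = 7 cmH2O (intrinsic PEEP = 7 − 6 = 1). Use total PEEP for the elastic gradient.
Cstat = Vt / (Pplat − PEEPtotal) = 435 / (14.8 − 7) = 435 / 7.8 = 55.769 mL/cmH2O.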